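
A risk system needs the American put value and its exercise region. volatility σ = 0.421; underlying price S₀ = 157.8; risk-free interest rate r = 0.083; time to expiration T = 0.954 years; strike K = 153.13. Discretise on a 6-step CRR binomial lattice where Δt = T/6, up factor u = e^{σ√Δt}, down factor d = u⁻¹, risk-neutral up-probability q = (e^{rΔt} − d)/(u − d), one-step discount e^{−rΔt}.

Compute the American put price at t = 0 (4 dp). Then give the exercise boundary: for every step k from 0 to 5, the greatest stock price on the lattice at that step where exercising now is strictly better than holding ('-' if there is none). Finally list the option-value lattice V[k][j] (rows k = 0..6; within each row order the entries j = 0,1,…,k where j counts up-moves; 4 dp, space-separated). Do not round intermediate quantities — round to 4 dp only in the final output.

price = 17.8177
boundary = - - - 95.3648 112.7962 95.3648
tree:
17.8177
27.5028 8.5116
40.8575 14.7489 2.4392
57.7652 24.8716 4.9187 0.0000
72.5027 40.3338 9.9188 0.0000 0.0000
84.9628 57.7652 20.0016 0.0000 0.0000 0.0000
95.4973 72.5027 40.3338 0.0000 0.0000 0.0000 0.0000

Δt=0.15900, u=1.18279, d=0.84546, q=0.49751, disc=e^(-rΔt)=0.98689
k=6 terminal: V=max(K-S,0) → 95.4973 72.5027 40.3338 0.0000 0.0000 0.0000 0.0000
k=5: j=0 S=68.1672 intr=84.9628 cont=82.9552 V=84.9628[EX]; j=1 S=95.3648 intr=57.7652 cont=55.7576 V=57.7652[EX]; j=2 S=133.4138 intr=19.7162 cont=20.0016 V=20.0016[hold]; j=3 S=186.6437 intr=0.0000 cont=0.0000 V=0.0000[hold]; j=4 S=261.1114 intr=0.0000 cont=0.0000 V=0.0000[hold]; j=5 S=365.2905 intr=0.0000 cont=0.0000 V=0.0000[hold]  S*(5)=95.3648
k=4: j=0 S=80.6273 intr=72.5027 cont=70.4952 V=72.5027[EX]; j=1 S=112.7962 intr=40.3338 cont=38.4663 V=40.3338[EX]; j=2 S=157.8000 intr=0.0000 cont=9.9188 V=9.9188[hold]; j=3 S=220.7596 intr=0.0000 cont=0.0000 V=0.0000[hold]; j=4 S=308.8390 intr=0.0000 cont=0.0000 V=0.0000[hold]  S*(4)=112.7962
k=3: j=0 S=95.3648 intr=57.7652 cont=55.7576 V=57.7652[EX]; j=1 S=133.4138 intr=19.7162 cont=24.8716 V=24.8716[hold]; j=2 S=186.6437 intr=0.0000 cont=4.9187 V=4.9187[hold]; j=3 S=261.1114 intr=0.0000 cont=0.0000 V=0.0000[hold]  S*(3)=95.3648
k=2: j=0 S=112.7962 intr=40.3338 cont=40.8575 V=40.8575[hold]; j=1 S=157.8000 intr=0.0000 cont=14.7489 V=14.7489[hold]; j=2 S=220.7596 intr=0.0000 cont=2.4392 V=2.4392[hold]  S*(2)=-
k=1: j=0 S=133.4138 intr=19.7162 cont=27.5028 V=27.5028[hold]; j=1 S=186.6437 intr=0.0000 cont=8.5116 V=8.5116[hold]  S*(1)=-
k=0: j=0 S=157.8000 intr=0.0000 cont=17.8177 V=17.8177[hold]  S*(0)=-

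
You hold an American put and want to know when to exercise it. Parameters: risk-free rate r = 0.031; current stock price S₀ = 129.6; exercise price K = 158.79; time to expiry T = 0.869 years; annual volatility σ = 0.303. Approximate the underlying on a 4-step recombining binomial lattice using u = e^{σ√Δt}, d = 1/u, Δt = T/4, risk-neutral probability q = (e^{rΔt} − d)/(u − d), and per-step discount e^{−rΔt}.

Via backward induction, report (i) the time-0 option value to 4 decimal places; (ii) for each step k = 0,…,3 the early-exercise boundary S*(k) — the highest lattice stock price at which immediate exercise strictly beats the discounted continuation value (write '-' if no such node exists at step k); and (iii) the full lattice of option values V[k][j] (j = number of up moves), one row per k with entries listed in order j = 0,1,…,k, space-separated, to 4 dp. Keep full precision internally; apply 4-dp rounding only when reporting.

price = 32.8396
boundary = - 112.5305 97.7092 112.5305
tree:
32.8396
46.2595 19.2474
61.0808 30.6946 7.5320
73.9500 46.2595 14.8277 0.0000
85.1242 61.0808 29.1900 0.0000 0.0000

Δt=0.21725, u=1.15169, d=0.86829, q=0.48860, disc=e^(-rΔt)=0.99329
k=4 terminal: V=max(K-S,0) → 85.1242 61.0808 29.1900 0.0000 0.0000
k=3: j=0 S=84.8400 intr=73.9500 cont=72.8842 V=73.9500[EX]; j=1 S=112.5305 intr=46.2595 cont=45.1937 V=46.2595[EX]; j=2 S=149.2587 intr=9.5313 cont=14.8277 V=14.8277[hold]; j=3 S=197.9745 intr=0.0000 cont=0.0000 V=0.0000[hold]  S*(3)=112.5305
k=2: j=0 S=97.7092 intr=61.0808 cont=60.0150 V=61.0808[EX]; j=1 S=129.6000 intr=29.1900 cont=30.6946 V=30.6946[hold]; j=2 S=171.8995 intr=0.0000 cont=7.5320 V=7.5320[hold]  S*(2)=97.7092
k=1: j=0 S=112.5305 intr=46.2595 cont=45.9239 V=46.2595[EX]; j=1 S=149.2587 intr=9.5313 cont=19.2474 V=19.2474[hold]  S*(1)=112.5305
k=0: j=0 S=129.6000 intr=29.1900 cont=32.8396 V=32.8396[hold]  S*(0)=-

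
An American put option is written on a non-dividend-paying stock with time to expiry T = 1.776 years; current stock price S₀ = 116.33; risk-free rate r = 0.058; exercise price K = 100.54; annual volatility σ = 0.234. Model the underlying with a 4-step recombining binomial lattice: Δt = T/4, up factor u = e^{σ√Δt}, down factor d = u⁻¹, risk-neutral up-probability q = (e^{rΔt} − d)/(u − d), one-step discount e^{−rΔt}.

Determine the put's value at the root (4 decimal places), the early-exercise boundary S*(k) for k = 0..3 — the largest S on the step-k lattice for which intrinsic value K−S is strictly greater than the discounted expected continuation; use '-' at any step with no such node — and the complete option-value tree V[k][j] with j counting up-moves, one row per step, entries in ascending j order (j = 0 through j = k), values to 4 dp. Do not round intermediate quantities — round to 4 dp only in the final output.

price = 4.5642
boundary = - - - 72.8691
tree:
4.5642
8.6715 1.3458
15.9081 3.0311 0.0000
27.6709 6.8267 0.0000 0.0000
38.1913 15.3753 0.0000 0.0000 0.0000

Δt=0.44400, u=1.16874, d=0.85563, q=0.54441, disc=e^(-rΔt)=0.97458
k=4 terminal: V=max(K-S,0) → 38.1913 15.3753 0.0000 0.0000 0.0000
k=3: j=0 S=72.8691 intr=27.6709 cont=25.1148 V=27.6709[EX]; j=1 S=99.5350 intr=1.0050 cont=6.8267 V=6.8267[hold]; j=2 S=135.9589 intr=0.0000 cont=0.0000 V=0.0000[hold]; j=3 S=185.7120 intr=0.0000 cont=0.0000 V=0.0000[hold]  S*(3)=72.8691
k=2: j=0 S=85.1647 intr=15.3753 cont=15.9081 V=15.9081[hold]; j=1 S=116.3300 intr=0.0000 cont=3.0311 V=3.0311[hold]; j=2 S=158.9000 intr=0.0000 cont=0.0000 V=0.0000[hold]  S*(2)=-
k=1: j=0 S=99.5350 intr=1.0050 cont=8.6715 V=8.6715[hold]; j=1 S=135.9589 intr=0.0000 cont=1.3458 V=1.3458[hold]  S*(1)=-
k=0: j=0 S=116.3300 intr=0.0000 cont=4.5642 V=4.5642[hold]  S*(0)=-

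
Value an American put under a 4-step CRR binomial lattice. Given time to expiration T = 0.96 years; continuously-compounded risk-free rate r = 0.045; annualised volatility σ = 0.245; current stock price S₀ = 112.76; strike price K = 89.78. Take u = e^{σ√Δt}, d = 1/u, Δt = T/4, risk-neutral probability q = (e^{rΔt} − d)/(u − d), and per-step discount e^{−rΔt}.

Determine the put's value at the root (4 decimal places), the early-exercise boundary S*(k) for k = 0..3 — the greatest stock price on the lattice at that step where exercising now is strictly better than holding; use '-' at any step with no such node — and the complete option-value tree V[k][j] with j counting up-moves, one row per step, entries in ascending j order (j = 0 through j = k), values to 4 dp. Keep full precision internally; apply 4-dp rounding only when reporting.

price = 1.4095
boundary = - - - 78.6641
tree:
1.4095
2.8115 0.1196
5.5966 0.2494 0.0000
11.1159 0.5201 0.0000 0.0000
20.0130 1.0843 0.0000 0.0000 0.0000

Δt=0.24000  u=1.12753  d=0.88690  q=0.51516  discount=0.98926
step 4 (expiry): payoffs max(K−S,0) = 20.0130 1.0843 0.0000 0.0000 0.0000
step 3: (k=3,j=0): S=78.6641, (K−S)⁺=11.1159, hold=10.1515 ⇒ V=11.1159 exercise | (k=3,j=1): S=100.0066, (K−S)⁺=0.0000, hold=0.5201 ⇒ V=0.5201 continue | (k=3,j=2): S=127.1397, (K−S)⁺=0.0000, hold=0.0000 ⇒ V=0.0000 continue | (k=3,j=3): S=161.6343, (K−S)⁺=0.0000, hold=0.0000 ⇒ V=0.0000 continue  boundary S*=78.6641
step 2: (k=2,j=0): S=88.6957, (K−S)⁺=1.0843, hold=5.5966 ⇒ V=5.5966 continue | (k=2,j=1): S=112.7600, (K−S)⁺=0.0000, hold=0.2494 ⇒ V=0.2494 continue | (k=2,j=2): S=143.3532, (K−S)⁺=0.0000, hold=0.0000 ⇒ V=0.0000 continue  boundary S*=-
step 1: (k=1,j=0): S=100.0066, (K−S)⁺=0.0000, hold=2.8115 ⇒ V=2.8115 continue | (k=1,j=1): S=127.1397, (K−S)⁺=0.0000, hold=0.1196 ⇒ V=0.1196 continue  boundary S*=-
step 0: (k=0,j=0): S=112.7600, (K−S)⁺=0.0000, hold=1.4095 ⇒ V=1.4095 continue  boundary S*=-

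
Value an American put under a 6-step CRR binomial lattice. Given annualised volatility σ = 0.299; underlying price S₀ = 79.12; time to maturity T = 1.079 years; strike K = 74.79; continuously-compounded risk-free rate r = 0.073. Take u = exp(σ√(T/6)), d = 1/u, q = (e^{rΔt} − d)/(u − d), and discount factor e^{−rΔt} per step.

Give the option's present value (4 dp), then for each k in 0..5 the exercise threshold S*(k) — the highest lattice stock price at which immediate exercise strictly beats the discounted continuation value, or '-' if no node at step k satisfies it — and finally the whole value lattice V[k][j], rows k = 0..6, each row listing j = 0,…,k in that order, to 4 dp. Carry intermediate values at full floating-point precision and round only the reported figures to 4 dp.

Δt=0.17983  u=1.13519  d=0.88091  q=0.52031  discount=0.98696
step 6 (expiry): payoffs max(K−S,0) = 37.8170 27.1449 13.3922 0.0000 0.0000 0.0000 0.0000
step 5: (k=5,j=0): S=41.9712, (K−S)⁺=32.8188, hold=31.8433 ⇒ V=32.8188 exercise | (k=5,j=1): S=54.0861, (K−S)⁺=20.7039, hold=19.7285 ⇒ V=20.7039 exercise | (k=5,j=2): S=69.6979, (K−S)⁺=5.0921, hold=6.3403 ⇒ V=6.3403 continue | (k=5,j=3): S=89.8159, (K−S)⁺=0.0000, hold=0.0000 ⇒ V=0.0000 continue | (k=5,j=4): S=115.7409, (K−S)⁺=0.0000, hold=0.0000 ⇒ V=0.0000 continue | (k=5,j=5): S=149.1491, (K−S)⁺=0.0000, hold=0.0000 ⇒ V=0.0000 continue  boundary S*=54.0861
step 4: (k=4,j=0): S=47.6451, (K−S)⁺=27.1449, hold=26.1694 ⇒ V=27.1449 exercise | (k=4,j=1): S=61.3978, (K−S)⁺=13.3922, hold=13.0578 ⇒ V=13.3922 exercise | (k=4,j=2): S=79.1200, (K−S)⁺=0.0000, hold=3.0017 ⇒ V=3.0017 continue | (k=4,j=3): S=101.9577, (K−S)⁺=0.0000, hold=0.0000 ⇒ V=0.0000 continue | (k=4,j=4): S=131.3874, (K−S)⁺=0.0000, hold=0.0000 ⇒ V=0.0000 continue  boundary S*=61.3978
step 3: (k=3,j=0): S=54.0861, (K−S)⁺=20.7039, hold=19.7285 ⇒ V=20.7039 exercise | (k=3,j=1): S=69.6979, (K−S)⁺=5.0921, hold=7.8818 ⇒ V=7.8818 continue | (k=3,j=2): S=89.8159, (K−S)⁺=0.0000, hold=1.4211 ⇒ V=1.4211 continue | (k=3,j=3): S=115.7409, (K−S)⁺=0.0000, hold=0.0000 ⇒ V=0.0000 continue  boundary S*=54.0861
step 2: (k=2,j=0): S=61.3978, (K−S)⁺=13.3922, hold=13.8494 ⇒ V=13.8494 continue | (k=2,j=1): S=79.1200, (K−S)⁺=0.0000, hold=4.4612 ⇒ V=4.4612 continue | (k=2,j=2): S=101.9577, (K−S)⁺=0.0000, hold=0.6728 ⇒ V=0.6728 continue  boundary S*=-
step 1: (k=1,j=0): S=69.6979, (K−S)⁺=5.0921, hold=8.8477 ⇒ V=8.8477 continue | (k=1,j=1): S=89.8159, (K−S)⁺=0.0000, hold=2.4576 ⇒ V=2.4576 continue  boundary S*=-
step 0: (k=0,j=0): S=79.1200, (K−S)⁺=0.0000, hold=5.4508 ⇒ V=5.4508 continue  boundary S*=-

price = 5.4508
boundary = - - - 54.0861 61.3978 54.0861
tree:
5.4508
8.8477 2.4576
13.8494 4.4612 0.6728
20.7039 7.8818 1.4211 0.0000
27.1449 13.3922 3.0017 0.0000 0.0000
32.8188 20.7039 6.3403 0.0000 0.0000 0.0000
37.8170 27.1449 13.3922 0.0000 0.0000 0.0000 0.0000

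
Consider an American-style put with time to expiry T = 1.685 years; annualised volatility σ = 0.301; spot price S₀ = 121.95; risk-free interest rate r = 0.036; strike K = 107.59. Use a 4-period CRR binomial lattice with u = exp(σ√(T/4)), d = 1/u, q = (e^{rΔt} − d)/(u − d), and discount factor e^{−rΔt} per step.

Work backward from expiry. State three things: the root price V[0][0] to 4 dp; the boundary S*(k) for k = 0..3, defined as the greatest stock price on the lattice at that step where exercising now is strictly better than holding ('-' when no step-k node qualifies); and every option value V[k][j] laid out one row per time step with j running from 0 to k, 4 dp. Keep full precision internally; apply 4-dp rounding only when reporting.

Δt=0.42125, u=1.21575, d=0.82254, q=0.49018, disc=e^(-rΔt)=0.98495
k=4 terminal: V=max(K-S,0) → 51.7679 25.0824 0.0000 0.0000 0.0000
k=3: j=0 S=67.8657 intr=39.7243 cont=38.1051 V=39.7243[EX]; j=1 S=100.3085 intr=7.2815 cont=12.5952 V=12.5952[hold]; j=2 S=148.2606 intr=0.0000 cont=0.0000 V=0.0000[hold]; j=3 S=219.1359 intr=0.0000 cont=0.0000 V=0.0000[hold]  S*(3)=67.8657
k=2: j=0 S=82.5076 intr=25.0824 cont=26.0285 V=26.0285[hold]; j=1 S=121.9500 intr=0.0000 cont=6.3247 V=6.3247[hold]; j=2 S=180.2477 intr=0.0000 cont=0.0000 V=0.0000[hold]  S*(2)=-
k=1: j=0 S=100.3085 intr=7.2815 cont=16.1238 V=16.1238[hold]; j=1 S=148.2606 intr=0.0000 cont=3.1759 V=3.1759[hold]  S*(1)=-
k=0: j=0 S=121.9500 intr=0.0000 cont=9.6299 V=9.6299[hold]  S*(0)=-

price = 9.6299
boundary = - - - 67.8657
tree:
9.6299
16.1238 3.1759
26.0285 6.3247 0.0000
39.7243 12.5952 0.0000 0.0000
51.7679 25.0824 0.0000 0.0000 0.0000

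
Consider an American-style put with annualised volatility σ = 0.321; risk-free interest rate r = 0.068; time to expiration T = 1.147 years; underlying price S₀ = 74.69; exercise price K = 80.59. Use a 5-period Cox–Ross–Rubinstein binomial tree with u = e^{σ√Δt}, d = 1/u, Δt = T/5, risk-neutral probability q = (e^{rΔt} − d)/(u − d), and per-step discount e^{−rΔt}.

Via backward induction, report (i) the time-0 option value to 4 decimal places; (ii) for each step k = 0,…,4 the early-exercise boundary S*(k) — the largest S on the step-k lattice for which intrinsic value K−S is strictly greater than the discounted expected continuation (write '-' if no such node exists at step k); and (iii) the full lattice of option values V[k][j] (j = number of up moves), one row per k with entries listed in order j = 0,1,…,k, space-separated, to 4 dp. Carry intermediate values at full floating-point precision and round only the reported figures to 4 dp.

price = 11.1540
boundary = - - 54.9188 64.0460 54.9188
tree:
11.1540
17.2960 5.6553
25.6712 9.8619 1.8284
33.4977 16.5440 3.8100 0.0000
40.2088 25.6712 7.9393 0.0000 0.0000
45.9635 33.4977 16.5440 0.0000 0.0000 0.0000

Δt=0.22940, u=1.16619, d=0.85749, q=0.51257, disc=e^(-rΔt)=0.98452
k=5 terminal: V=max(K-S,0) → 45.9635 33.4977 16.5440 0.0000 0.0000 0.0000
k=4: j=0 S=40.3812 intr=40.2088 cont=38.9614 V=40.2088[EX]; j=1 S=54.9188 intr=25.6712 cont=24.4238 V=25.6712[EX]; j=2 S=74.6900 intr=5.9000 cont=7.9393 V=7.9393[hold]; j=3 S=101.5790 intr=0.0000 cont=0.0000 V=0.0000[hold]; j=4 S=138.1482 intr=0.0000 cont=0.0000 V=0.0000[hold]  S*(4)=54.9188
k=3: j=0 S=47.0923 intr=33.4977 cont=32.2503 V=33.4977[EX]; j=1 S=64.0460 intr=16.5440 cont=16.3258 V=16.5440[EX]; j=2 S=87.1030 intr=0.0000 cont=3.8100 V=3.8100[hold]; j=3 S=118.4608 intr=0.0000 cont=0.0000 V=0.0000[hold]  S*(3)=64.0460
k=2: j=0 S=54.9188 intr=25.6712 cont=24.4238 V=25.6712[EX]; j=1 S=74.6900 intr=5.9000 cont=9.8619 V=9.8619[hold]; j=2 S=101.5790 intr=0.0000 cont=1.8284 V=1.8284[hold]  S*(2)=54.9188
k=1: j=0 S=64.0460 intr=16.5440 cont=17.2960 V=17.2960[hold]; j=1 S=87.1030 intr=0.0000 cont=5.6553 V=5.6553[hold]  S*(1)=-
k=0: j=0 S=74.6900 intr=5.9000 cont=11.1540 V=11.1540[hold]  S*(0)=-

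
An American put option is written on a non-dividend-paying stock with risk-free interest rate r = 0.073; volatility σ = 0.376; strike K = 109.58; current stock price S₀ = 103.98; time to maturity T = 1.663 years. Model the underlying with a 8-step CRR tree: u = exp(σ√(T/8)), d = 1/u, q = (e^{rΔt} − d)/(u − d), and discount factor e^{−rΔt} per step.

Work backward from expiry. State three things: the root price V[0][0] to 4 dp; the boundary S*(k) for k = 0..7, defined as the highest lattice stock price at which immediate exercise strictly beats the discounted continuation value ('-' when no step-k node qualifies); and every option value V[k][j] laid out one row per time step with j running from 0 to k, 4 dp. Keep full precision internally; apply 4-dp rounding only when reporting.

price = 18.0363
boundary = - - 73.7984 62.1721 73.7984 62.1721 73.7984 87.5988
tree:
18.0363
25.8129 10.8600
35.7816 16.6957 5.3931
47.4079 24.8977 9.0557 1.9187
57.2026 35.7816 14.8434 3.5816 0.3251
65.4542 47.4079 23.5660 6.6297 0.6623 0.0000
72.4059 57.2026 35.7816 12.1480 1.3493 0.0000 0.0000
78.2623 65.4542 47.4079 21.9812 2.7489 0.0000 0.0000 0.0000
83.1962 72.4059 57.2026 35.7816 5.6000 0.0000 0.0000 0.0000 0.0000

params: Δt=0.20788 u=1.18700 d=0.84246 q=0.50163 e^(-rΔt)=0.98494
t_8 payoffs: 83.1962 72.4059 57.2026 35.7816 5.6000 0.0000 0.0000 0.0000 0.0000
t_7: node(7,0) S=31.3177 payoff=78.2623 vs cont=76.6120 → 78.2623 [stop]  node(7,1) S=44.1258 payoff=65.4542 vs cont=63.8039 → 65.4542 [stop]  node(7,2) S=62.1721 payoff=47.4079 vs cont=45.7576 → 47.4079 [stop]  node(7,3) S=87.5988 payoff=21.9812 vs cont=20.3309 → 21.9812 [stop]  node(7,4) S=123.4245 payoff=0.0000 vs cont=2.7489 → 2.7489 [wait]  node(7,5) S=173.9019 payoff=0.0000 vs cont=0.0000 → 0.0000 [wait]  node(7,6) S=245.0232 payoff=0.0000 vs cont=0.0000 → 0.0000 [wait]  node(7,7) S=345.2313 payoff=0.0000 vs cont=0.0000 → 0.0000 [wait]  ⇒ S*(7)=87.5988
t_6: node(6,0) S=37.1741 payoff=72.4059 vs cont=70.7555 → 72.4059 [stop]  node(6,1) S=52.3774 payoff=57.2026 vs cont=55.5523 → 57.2026 [stop]  node(6,2) S=73.7984 payoff=35.7816 vs cont=34.1313 → 35.7816 [stop]  node(6,3) S=103.9800 payoff=5.6000 vs cont=12.1480 → 12.1480 [wait]  node(6,4) S=146.5051 payoff=0.0000 vs cont=1.3493 → 1.3493 [wait]  node(6,5) S=206.4219 payoff=0.0000 vs cont=0.0000 → 0.0000 [wait]  node(6,6) S=290.8430 payoff=0.0000 vs cont=0.0000 → 0.0000 [wait]  ⇒ S*(6)=73.7984
t_5: node(5,0) S=44.1258 payoff=65.4542 vs cont=63.8039 → 65.4542 [stop]  node(5,1) S=62.1721 payoff=47.4079 vs cont=45.7576 → 47.4079 [stop]  node(5,2) S=87.5988 payoff=21.9812 vs cont=23.5660 → 23.5660 [wait]  node(5,3) S=123.4245 payoff=0.0000 vs cont=6.6297 → 6.6297 [wait]  node(5,4) S=173.9019 payoff=0.0000 vs cont=0.6623 → 0.6623 [wait]  node(5,5) S=245.0232 payoff=0.0000 vs cont=0.0000 → 0.0000 [wait]  ⇒ S*(5)=62.1721
t_4: node(4,0) S=52.3774 payoff=57.2026 vs cont=55.5523 → 57.2026 [stop]  node(4,1) S=73.7984 payoff=35.7816 vs cont=34.9143 → 35.7816 [stop]  node(4,2) S=103.9800 payoff=5.6000 vs cont=14.8434 → 14.8434 [wait]  node(4,3) S=146.5051 payoff=0.0000 vs cont=3.5816 → 3.5816 [wait]  node(4,4) S=206.4219 payoff=0.0000 vs cont=0.3251 → 0.3251 [wait]  ⇒ S*(4)=73.7984
t_3: node(3,0) S=62.1721 payoff=47.4079 vs cont=45.7576 → 47.4079 [stop]  node(3,1) S=87.5988 payoff=21.9812 vs cont=24.8977 → 24.8977 [wait]  node(3,2) S=123.4245 payoff=0.0000 vs cont=9.0557 → 9.0557 [wait]  node(3,3) S=173.9019 payoff=0.0000 vs cont=1.9187 → 1.9187 [wait]  ⇒ S*(3)=62.1721
t_2: node(2,0) S=73.7984 payoff=35.7816 vs cont=35.5723 → 35.7816 [stop]  node(2,1) S=103.9800 payoff=5.6000 vs cont=16.6957 → 16.6957 [wait]  node(2,2) S=146.5051 payoff=0.0000 vs cont=5.3931 → 5.3931 [wait]  ⇒ S*(2)=73.7984
t_1: node(1,0) S=87.5988 payoff=21.9812 vs cont=25.8129 → 25.8129 [wait]  node(1,1) S=123.4245 payoff=0.0000 vs cont=10.8600 → 10.8600 [wait]  ⇒ S*(1)=-
t_0: node(0,0) S=103.9800 payoff=5.6000 vs cont=18.0363 → 18.0363 [wait]  ⇒ S*(0)=-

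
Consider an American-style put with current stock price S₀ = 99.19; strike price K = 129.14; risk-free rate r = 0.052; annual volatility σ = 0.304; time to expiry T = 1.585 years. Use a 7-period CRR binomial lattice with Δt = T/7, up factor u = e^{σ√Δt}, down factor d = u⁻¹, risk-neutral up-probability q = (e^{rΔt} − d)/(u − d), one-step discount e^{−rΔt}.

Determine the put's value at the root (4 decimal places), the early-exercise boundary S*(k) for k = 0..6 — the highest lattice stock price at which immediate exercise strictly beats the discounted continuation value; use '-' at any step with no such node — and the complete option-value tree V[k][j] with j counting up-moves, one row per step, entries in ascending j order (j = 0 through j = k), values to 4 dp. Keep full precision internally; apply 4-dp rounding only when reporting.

price = 32.0319
boundary = - 85.8310 74.2712 85.8310 74.2712 85.8310 99.1900
tree:
32.0319
43.3090 21.7162
54.8688 31.2417 12.8775
64.8717 43.3090 20.1321 6.0600
73.5274 54.8688 30.2800 10.6454 1.7022
81.0174 64.8717 43.3090 18.2040 3.4773 0.0000
87.4986 73.5274 54.8688 29.9500 7.1036 0.0000 0.0000
93.1069 81.0174 64.8717 43.3090 14.5118 0.0000 0.0000 0.0000

Δt=0.22643, u=1.15564, d=0.86532, q=0.50469, disc=e^(-rΔt)=0.98829
k=7 terminal: V=max(K-S,0) → 93.1069 81.0174 64.8717 43.3090 14.5118 0.0000 0.0000 0.0000
k=6: j=0 S=41.6414 intr=87.4986 cont=85.9869 V=87.4986[EX]; j=1 S=55.6126 intr=73.5274 cont=72.0158 V=73.5274[EX]; j=2 S=74.2712 intr=54.8688 cont=53.3572 V=54.8688[EX]; j=3 S=99.1900 intr=29.9500 cont=28.4384 V=29.9500[EX]; j=4 S=132.4693 intr=0.0000 cont=7.1036 V=7.1036[hold]; j=5 S=176.9142 intr=0.0000 cont=0.0000 V=0.0000[hold]; j=6 S=236.2708 intr=0.0000 cont=0.0000 V=0.0000[hold]  S*(6)=99.1900
k=5: j=0 S=48.1226 intr=81.0174 cont=79.5058 V=81.0174[EX]; j=1 S=64.2683 intr=64.8717 cont=63.3601 V=64.8717[EX]; j=2 S=85.8310 intr=43.3090 cont=41.7974 V=43.3090[EX]; j=3 S=114.6282 intr=14.5118 cont=18.2040 V=18.2040[hold]; j=4 S=153.0872 intr=0.0000 cont=3.4773 V=3.4773[hold]; j=5 S=204.4497 intr=0.0000 cont=0.0000 V=0.0000[hold]  S*(5)=85.8310
k=4: j=0 S=55.6126 intr=73.5274 cont=72.0158 V=73.5274[EX]; j=1 S=74.2712 intr=54.8688 cont=53.3572 V=54.8688[EX]; j=2 S=99.1900 intr=29.9500 cont=30.2800 V=30.2800[hold]; j=3 S=132.4693 intr=0.0000 cont=10.6454 V=10.6454[hold]; j=4 S=176.9142 intr=0.0000 cont=1.7022 V=1.7022[hold]  S*(4)=74.2712
k=3: j=0 S=64.2683 intr=64.8717 cont=63.3601 V=64.8717[EX]; j=1 S=85.8310 intr=43.3090 cont=41.9620 V=43.3090[EX]; j=2 S=114.6282 intr=14.5118 cont=20.1321 V=20.1321[hold]; j=3 S=153.0872 intr=0.0000 cont=6.0600 V=6.0600[hold]  S*(3)=85.8310
k=2: j=0 S=74.2712 intr=54.8688 cont=53.3572 V=54.8688[EX]; j=1 S=99.1900 intr=29.9500 cont=31.2417 V=31.2417[hold]; j=2 S=132.4693 intr=0.0000 cont=12.8775 V=12.8775[hold]  S*(2)=74.2712
k=1: j=0 S=85.8310 intr=43.3090 cont=42.4417 V=43.3090[EX]; j=1 S=114.6282 intr=14.5118 cont=21.7162 V=21.7162[hold]  S*(1)=85.8310
k=0: j=0 S=99.1900 intr=29.9500 cont=32.0319 V=32.0319[hold]  S*(0)=-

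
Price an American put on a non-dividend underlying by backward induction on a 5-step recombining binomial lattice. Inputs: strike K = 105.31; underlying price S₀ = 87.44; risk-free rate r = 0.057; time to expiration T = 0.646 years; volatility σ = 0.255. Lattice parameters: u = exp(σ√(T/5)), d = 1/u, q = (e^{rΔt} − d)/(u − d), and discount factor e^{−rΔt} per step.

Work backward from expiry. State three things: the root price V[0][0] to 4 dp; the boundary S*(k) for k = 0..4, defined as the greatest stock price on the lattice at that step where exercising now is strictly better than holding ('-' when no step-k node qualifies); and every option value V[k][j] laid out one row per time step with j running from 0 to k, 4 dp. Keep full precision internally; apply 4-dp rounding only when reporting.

Δt=0.12920  u=1.09599  d=0.91242  q=0.51737  discount=0.99266
step 5 (expiry): payoffs max(K−S,0) = 50.0161 38.8913 25.5283 9.4766 0.0000 0.0000
step 4: (k=4,j=0): S=60.6015, (K−S)⁺=44.7085, hold=43.9358 ⇒ V=44.7085 exercise | (k=4,j=1): S=72.7942, (K−S)⁺=32.5158, hold=31.7431 ⇒ V=32.5158 exercise | (k=4,j=2): S=87.4400, (K−S)⁺=17.8700, hold=17.0973 ⇒ V=17.8700 exercise | (k=4,j=3): S=105.0324, (K−S)⁺=0.2776, hold=4.5402 ⇒ V=4.5402 continue | (k=4,j=4): S=126.1644, (K−S)⁺=0.0000, hold=0.0000 ⇒ V=0.0000 continue  boundary S*=87.4400
step 3: (k=3,j=0): S=66.4187, (K−S)⁺=38.8913, hold=38.1186 ⇒ V=38.8913 exercise | (k=3,j=1): S=79.7817, (K−S)⁺=25.5283, hold=24.7556 ⇒ V=25.5283 exercise | (k=3,j=2): S=95.8334, (K−S)⁺=9.4766, hold=10.8931 ⇒ V=10.8931 continue | (k=3,j=3): S=115.1145, (K−S)⁺=0.0000, hold=2.1752 ⇒ V=2.1752 continue  boundary S*=79.7817
step 2: (k=2,j=0): S=72.7942, (K−S)⁺=32.5158, hold=31.7431 ⇒ V=32.5158 exercise | (k=2,j=1): S=87.4400, (K−S)⁺=17.8700, hold=17.8248 ⇒ V=17.8700 exercise | (k=2,j=2): S=105.0324, (K−S)⁺=0.2776, hold=6.3359 ⇒ V=6.3359 continue  boundary S*=87.4400
step 1: (k=1,j=0): S=79.7817, (K−S)⁺=25.5283, hold=24.7556 ⇒ V=25.5283 exercise | (k=1,j=1): S=95.8334, (K−S)⁺=9.4766, hold=11.8153 ⇒ V=11.8153 continue  boundary S*=79.7817
step 0: (k=0,j=0): S=87.4400, (K−S)⁺=17.8700, hold=18.2984 ⇒ V=18.2984 continue  boundary S*=-

price = 18.2984
boundary = - 79.7817 87.4400 79.7817 87.4400
tree:
18.2984
25.5283 11.8153
32.5158 17.8700 6.3359
38.8913 25.5283 10.8931 2.1752
44.7085 32.5158 17.8700 4.5402 0.0000
50.0161 38.8913 25.5283 9.4766 0.0000 0.0000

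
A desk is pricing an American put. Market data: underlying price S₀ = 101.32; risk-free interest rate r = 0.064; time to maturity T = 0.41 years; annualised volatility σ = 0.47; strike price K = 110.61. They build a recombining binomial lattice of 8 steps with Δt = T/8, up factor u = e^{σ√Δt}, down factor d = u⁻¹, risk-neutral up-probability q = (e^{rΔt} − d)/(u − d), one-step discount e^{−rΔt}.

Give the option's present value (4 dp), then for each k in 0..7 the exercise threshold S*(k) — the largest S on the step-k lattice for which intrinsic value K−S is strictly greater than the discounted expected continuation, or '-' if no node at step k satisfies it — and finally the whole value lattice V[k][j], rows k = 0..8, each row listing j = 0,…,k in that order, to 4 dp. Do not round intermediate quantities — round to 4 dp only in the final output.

price = 16.7557
boundary = - - - 73.6321 66.2000 73.6321 81.8986 91.0932
tree:
16.7557
22.5281 10.8323
29.3570 15.5386 5.9838
36.9779 21.5853 9.3202 2.5351
44.4100 28.8753 14.1073 4.3771 0.6260
51.0919 36.9779 20.5967 7.4161 1.2286 0.0000
57.0994 44.4100 28.7114 12.2498 2.4115 0.0000 0.0000
62.5006 51.0919 36.9779 19.5168 4.7332 0.0000 0.0000 0.0000
67.3565 57.0994 44.4100 28.7114 9.2900 0.0000 0.0000 0.0000 0.0000

Δt=0.05125  u=1.11227  d=0.89906  q=0.48883  discount=0.99673
step 8 (expiry): payoffs max(K−S,0) = 67.3565 57.0994 44.4100 28.7114 9.2900 0.0000 0.0000 0.0000 0.0000
step 7: (k=7,j=0): S=48.1094, (K−S)⁺=62.5006, hold=62.1384 ⇒ V=62.5006 exercise | (k=7,j=1): S=59.5181, (K−S)⁺=51.0919, hold=50.7297 ⇒ V=51.0919 exercise | (k=7,j=2): S=73.6321, (K−S)⁺=36.9779, hold=36.6157 ⇒ V=36.9779 exercise | (k=7,j=3): S=91.0932, (K−S)⁺=19.5168, hold=19.1546 ⇒ V=19.5168 exercise | (k=7,j=4): S=112.6949, (K−S)⁺=0.0000, hold=4.7332 ⇒ V=4.7332 continue | (k=7,j=5): S=139.4193, (K−S)⁺=0.0000, hold=0.0000 ⇒ V=0.0000 continue | (k=7,j=6): S=172.4811, (K−S)⁺=0.0000, hold=0.0000 ⇒ V=0.0000 continue | (k=7,j=7): S=213.3831, (K−S)⁺=0.0000, hold=0.0000 ⇒ V=0.0000 continue  boundary S*=91.0932
step 6: (k=6,j=0): S=53.5106, (K−S)⁺=57.0994, hold=56.7372 ⇒ V=57.0994 exercise | (k=6,j=1): S=66.2000, (K−S)⁺=44.4100, hold=44.0478 ⇒ V=44.4100 exercise | (k=6,j=2): S=81.8986, (K−S)⁺=28.7114, hold=28.3492 ⇒ V=28.7114 exercise | (k=6,j=3): S=101.3200, (K−S)⁺=9.2900, hold=12.2498 ⇒ V=12.2498 continue | (k=6,j=4): S=125.3469, (K−S)⁺=0.0000, hold=2.4115 ⇒ V=2.4115 continue | (k=6,j=5): S=155.0716, (K−S)⁺=0.0000, hold=0.0000 ⇒ V=0.0000 continue | (k=6,j=6): S=191.8451, (K−S)⁺=0.0000, hold=0.0000 ⇒ V=0.0000 continue  boundary S*=81.8986
step 5: (k=5,j=0): S=59.5181, (K−S)⁺=51.0919, hold=50.7297 ⇒ V=51.0919 exercise | (k=5,j=1): S=73.6321, (K−S)⁺=36.9779, hold=36.6157 ⇒ V=36.9779 exercise | (k=5,j=2): S=91.0932, (K−S)⁺=19.5168, hold=20.5967 ⇒ V=20.5967 continue | (k=5,j=3): S=112.6949, (K−S)⁺=0.0000, hold=7.4161 ⇒ V=7.4161 continue | (k=5,j=4): S=139.4193, (K−S)⁺=0.0000, hold=1.2286 ⇒ V=1.2286 continue | (k=5,j=5): S=172.4811, (K−S)⁺=0.0000, hold=0.0000 ⇒ V=0.0000 continue  boundary S*=73.6321
step 4: (k=4,j=0): S=66.2000, (K−S)⁺=44.4100, hold=44.0478 ⇒ V=44.4100 exercise | (k=4,j=1): S=81.8986, (K−S)⁺=28.7114, hold=28.8753 ⇒ V=28.8753 continue | (k=4,j=2): S=101.3200, (K−S)⁺=9.2900, hold=14.1073 ⇒ V=14.1073 continue | (k=4,j=3): S=125.3469, (K−S)⁺=0.0000, hold=4.3771 ⇒ V=4.3771 continue | (k=4,j=4): S=155.0716, (K−S)⁺=0.0000, hold=0.6260 ⇒ V=0.6260 continue  boundary S*=66.2000
step 3: (k=3,j=0): S=73.6321, (K−S)⁺=36.9779, hold=36.6956 ⇒ V=36.9779 exercise | (k=3,j=1): S=91.0932, (K−S)⁺=19.5168, hold=21.5853 ⇒ V=21.5853 continue | (k=3,j=2): S=112.6949, (K−S)⁺=0.0000, hold=9.3202 ⇒ V=9.3202 continue | (k=3,j=3): S=139.4193, (K−S)⁺=0.0000, hold=2.5351 ⇒ V=2.5351 continue  boundary S*=73.6321
step 2: (k=2,j=0): S=81.8986, (K−S)⁺=28.7114, hold=29.3570 ⇒ V=29.3570 continue | (k=2,j=1): S=101.3200, (K−S)⁺=9.2900, hold=15.5386 ⇒ V=15.5386 continue | (k=2,j=2): S=125.3469, (K−S)⁺=0.0000, hold=5.9838 ⇒ V=5.9838 continue  boundary S*=-
step 1: (k=1,j=0): S=91.0932, (K−S)⁺=19.5168, hold=22.5281 ⇒ V=22.5281 continue | (k=1,j=1): S=112.6949, (K−S)⁺=0.0000, hold=10.8323 ⇒ V=10.8323 continue  boundary S*=-
step 0: (k=0,j=0): S=101.3200, (K−S)⁺=9.2900, hold=16.7557 ⇒ V=16.7557 continue  boundary S*=-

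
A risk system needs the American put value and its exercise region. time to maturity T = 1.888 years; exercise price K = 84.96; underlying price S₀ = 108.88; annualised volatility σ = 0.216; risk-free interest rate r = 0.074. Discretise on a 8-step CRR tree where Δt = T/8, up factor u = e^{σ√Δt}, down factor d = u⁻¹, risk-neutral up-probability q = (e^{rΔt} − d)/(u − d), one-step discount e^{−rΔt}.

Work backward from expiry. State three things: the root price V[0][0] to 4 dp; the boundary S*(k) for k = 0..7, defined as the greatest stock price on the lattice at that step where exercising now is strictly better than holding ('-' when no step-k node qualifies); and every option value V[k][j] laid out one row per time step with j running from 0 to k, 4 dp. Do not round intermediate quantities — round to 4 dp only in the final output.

price = 1.3154
boundary = - - - - 71.5586 64.4303 71.5586 64.4303
tree:
1.3154
2.4507 0.4561
4.4586 0.9350 0.0905
7.8756 1.8883 0.2082 0.0000
13.4014 3.7399 0.4788 0.0000 0.0000
20.5297 7.2143 1.1013 0.0000 0.0000 0.0000
26.9479 13.4014 2.5331 0.0000 0.0000 0.0000 0.0000
32.7267 20.5297 5.8264 0.0000 0.0000 0.0000 0.0000 0.0000
37.9299 26.9479 13.4014 0.0000 0.0000 0.0000 0.0000 0.0000 0.0000

Δt=0.23600, u=1.11064, d=0.90039, q=0.55758, disc=e^(-rΔt)=0.98269
k=8 terminal: V=max(K-S,0) → 37.9299 26.9479 13.4014 0.0000 0.0000 0.0000 0.0000 0.0000 0.0000
k=7: j=0 S=52.2333 intr=32.7267 cont=31.2559 V=32.7267[EX]; j=1 S=64.4303 intr=20.5297 cont=19.0588 V=20.5297[EX]; j=2 S=79.4755 intr=5.4845 cont=5.8264 V=5.8264[hold]; j=3 S=98.0340 intr=0.0000 cont=0.0000 V=0.0000[hold]; j=4 S=120.9260 intr=0.0000 cont=0.0000 V=0.0000[hold]; j=5 S=149.1636 intr=0.0000 cont=0.0000 V=0.0000[hold]; j=6 S=183.9950 intr=0.0000 cont=0.0000 V=0.0000[hold]; j=7 S=226.9599 intr=0.0000 cont=0.0000 V=0.0000[hold]  S*(7)=64.4303
k=6: j=0 S=58.0121 intr=26.9479 cont=25.4770 V=26.9479[EX]; j=1 S=71.5586 intr=13.4014 cont=12.1179 V=13.4014[EX]; j=2 S=88.2683 intr=0.0000 cont=2.5331 V=2.5331[hold]; j=3 S=108.8800 intr=0.0000 cont=0.0000 V=0.0000[hold]; j=4 S=134.3047 intr=0.0000 cont=0.0000 V=0.0000[hold]; j=5 S=165.6664 intr=0.0000 cont=0.0000 V=0.0000[hold]; j=6 S=204.3514 intr=0.0000 cont=0.0000 V=0.0000[hold]  S*(6)=71.5586
k=5: j=0 S=64.4303 intr=20.5297 cont=19.0588 V=20.5297[EX]; j=1 S=79.4755 intr=5.4845 cont=7.2143 V=7.2143[hold]; j=2 S=98.0340 intr=0.0000 cont=1.1013 V=1.1013[hold]; j=3 S=120.9260 intr=0.0000 cont=0.0000 V=0.0000[hold]; j=4 S=149.1636 intr=0.0000 cont=0.0000 V=0.0000[hold]; j=5 S=183.9950 intr=0.0000 cont=0.0000 V=0.0000[hold]  S*(5)=64.4303
k=4: j=0 S=71.5586 intr=13.4014 cont=12.8784 V=13.4014[EX]; j=1 S=88.2683 intr=0.0000 cont=3.7399 V=3.7399[hold]; j=2 S=108.8800 intr=0.0000 cont=0.4788 V=0.4788[hold]; j=3 S=134.3047 intr=0.0000 cont=0.0000 V=0.0000[hold]; j=4 S=165.6664 intr=0.0000 cont=0.0000 V=0.0000[hold]  S*(4)=71.5586
k=3: j=0 S=79.4755 intr=5.4845 cont=7.8756 V=7.8756[hold]; j=1 S=98.0340 intr=0.0000 cont=1.8883 V=1.8883[hold]; j=2 S=120.9260 intr=0.0000 cont=0.2082 V=0.2082[hold]; j=3 S=149.1636 intr=0.0000 cont=0.0000 V=0.0000[hold]  S*(3)=-
k=2: j=0 S=88.2683 intr=0.0000 cont=4.4586 V=4.4586[hold]; j=1 S=108.8800 intr=0.0000 cont=0.9350 V=0.9350[hold]; j=2 S=134.3047 intr=0.0000 cont=0.0905 V=0.0905[hold]  S*(2)=-
k=1: j=0 S=98.0340 intr=0.0000 cont=2.4507 V=2.4507[hold]; j=1 S=120.9260 intr=0.0000 cont=0.4561 V=0.4561[hold]  S*(1)=-
k=0: j=0 S=108.8800 intr=0.0000 cont=1.3154 V=1.3154[hold]  S*(0)=-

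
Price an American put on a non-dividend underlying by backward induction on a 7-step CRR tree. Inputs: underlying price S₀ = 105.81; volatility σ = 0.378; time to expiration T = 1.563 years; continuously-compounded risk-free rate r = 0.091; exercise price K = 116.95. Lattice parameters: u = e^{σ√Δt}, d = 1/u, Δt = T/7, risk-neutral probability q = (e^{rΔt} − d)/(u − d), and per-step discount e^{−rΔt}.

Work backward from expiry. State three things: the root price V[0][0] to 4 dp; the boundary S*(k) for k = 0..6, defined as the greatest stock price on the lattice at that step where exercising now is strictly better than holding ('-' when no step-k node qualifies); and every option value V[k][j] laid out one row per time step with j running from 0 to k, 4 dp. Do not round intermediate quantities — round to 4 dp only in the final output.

price = 20.0845
boundary = - - 74.0256 61.9170 74.0256 88.5023 74.0256
tree:
20.0845
29.8698 11.5854
42.9244 18.6540 5.3287
55.0330 28.9611 9.6013 1.4799
65.1610 42.9244 16.8451 3.0987 0.0000
73.6323 55.0330 28.4477 6.4883 0.0000 0.0000
80.7179 65.1610 42.9244 13.5860 0.0000 0.0000 0.0000
86.6446 73.6323 55.0330 28.4477 0.0000 0.0000 0.0000 0.0000

params: Δt=0.22329 u=1.19556 d=0.83643 q=0.51262 e^(-rΔt)=0.97989
t_7 payoffs: 86.6446 73.6323 55.0330 28.4477 0.0000 0.0000 0.0000 0.0000
t_6: node(6,0) S=36.2321 payoff=80.7179 vs cont=78.3656 → 80.7179 [stop]  node(6,1) S=51.7890 payoff=65.1610 vs cont=62.8087 → 65.1610 [stop]  node(6,2) S=74.0256 payoff=42.9244 vs cont=40.5720 → 42.9244 [stop]  node(6,3) S=105.8100 payoff=11.1400 vs cont=13.5860 → 13.5860 [wait]  node(6,4) S=151.2416 payoff=0.0000 vs cont=0.0000 → 0.0000 [wait]  node(6,5) S=216.1802 payoff=0.0000 vs cont=0.0000 → 0.0000 [wait]  node(6,6) S=309.0014 payoff=0.0000 vs cont=0.0000 → 0.0000 [wait]  ⇒ S*(6)=74.0256
t_5: node(5,0) S=43.3177 payoff=73.6323 vs cont=71.2800 → 73.6323 [stop]  node(5,1) S=61.9170 payoff=55.0330 vs cont=52.6807 → 55.0330 [stop]  node(5,2) S=88.5023 payoff=28.4477 vs cont=27.3240 → 28.4477 [stop]  node(5,3) S=126.5025 payoff=0.0000 vs cont=6.4883 → 6.4883 [wait]  node(5,4) S=180.8188 payoff=0.0000 vs cont=0.0000 → 0.0000 [wait]  node(5,5) S=258.4569 payoff=0.0000 vs cont=0.0000 → 0.0000 [wait]  ⇒ S*(5)=88.5023
t_4: node(4,0) S=51.7890 payoff=65.1610 vs cont=62.8087 → 65.1610 [stop]  node(4,1) S=74.0256 payoff=42.9244 vs cont=40.5720 → 42.9244 [stop]  node(4,2) S=105.8100 payoff=11.1400 vs cont=16.8451 → 16.8451 [wait]  node(4,3) S=151.2416 payoff=0.0000 vs cont=3.0987 → 3.0987 [wait]  node(4,4) S=216.1802 payoff=0.0000 vs cont=0.0000 → 0.0000 [wait]  ⇒ S*(4)=74.0256
t_3: node(3,0) S=61.9170 payoff=55.0330 vs cont=52.6807 → 55.0330 [stop]  node(3,1) S=88.5023 payoff=28.4477 vs cont=28.9611 → 28.9611 [wait]  node(3,2) S=126.5025 payoff=0.0000 vs cont=9.6013 → 9.6013 [wait]  node(3,3) S=180.8188 payoff=0.0000 vs cont=1.4799 → 1.4799 [wait]  ⇒ S*(3)=61.9170
t_2: node(2,0) S=74.0256 payoff=42.9244 vs cont=40.8299 → 42.9244 [stop]  node(2,1) S=105.8100 payoff=11.1400 vs cont=18.6540 → 18.6540 [wait]  node(2,2) S=151.2416 payoff=0.0000 vs cont=5.3287 → 5.3287 [wait]  ⇒ S*(2)=74.0256
t_1: node(1,0) S=88.5023 payoff=28.4477 vs cont=29.8698 → 29.8698 [wait]  node(1,1) S=126.5025 payoff=0.0000 vs cont=11.5854 → 11.5854 [wait]  ⇒ S*(1)=-
t_0: node(0,0) S=105.8100 payoff=11.1400 vs cont=20.0845 → 20.0845 [wait]  ⇒ S*(0)=-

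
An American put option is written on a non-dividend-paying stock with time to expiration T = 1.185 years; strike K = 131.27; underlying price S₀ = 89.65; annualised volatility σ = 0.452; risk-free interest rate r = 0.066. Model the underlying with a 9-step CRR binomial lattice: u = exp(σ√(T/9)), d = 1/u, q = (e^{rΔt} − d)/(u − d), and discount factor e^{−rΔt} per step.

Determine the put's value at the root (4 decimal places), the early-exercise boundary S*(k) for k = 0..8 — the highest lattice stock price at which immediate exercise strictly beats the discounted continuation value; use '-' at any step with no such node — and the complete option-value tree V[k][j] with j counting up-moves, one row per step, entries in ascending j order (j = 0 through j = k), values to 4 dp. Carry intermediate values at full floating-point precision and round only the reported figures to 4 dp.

Δt=0.13167  u=1.17823  d=0.84873  q=0.48558  discount=0.99135
step 9 (expiry): payoffs max(K−S,0) = 110.7828 102.8291 91.7877 76.4598 55.1812 25.6418 0.0000 0.0000 0.0000 0.0000
step 8: (k=8,j=0): S=24.1387, (K−S)⁺=107.1313, hold=105.9955 ⇒ V=107.1313 exercise | (k=8,j=1): S=33.5099, (K−S)⁺=97.7601, hold=96.6244 ⇒ V=97.7601 exercise | (k=8,j=2): S=46.5192, (K−S)⁺=84.7508, hold=83.6151 ⇒ V=84.7508 exercise | (k=8,j=3): S=64.5790, (K−S)⁺=66.6910, hold=65.5552 ⇒ V=66.6910 exercise | (k=8,j=4): S=89.6500, (K−S)⁺=41.6200, hold=40.4842 ⇒ V=41.6200 exercise | (k=8,j=5): S=124.4542, (K−S)⁺=6.8158, hold=13.0766 ⇒ V=13.0766 continue | (k=8,j=6): S=172.7702, (K−S)⁺=0.0000, hold=0.0000 ⇒ V=0.0000 continue | (k=8,j=7): S=239.8436, (K−S)⁺=0.0000, hold=0.0000 ⇒ V=0.0000 continue | (k=8,j=8): S=332.9564, (K−S)⁺=0.0000, hold=0.0000 ⇒ V=0.0000 continue  boundary S*=89.6500
step 7: (k=7,j=0): S=28.4409, (K−S)⁺=102.8291, hold=101.6933 ⇒ V=102.8291 exercise | (k=7,j=1): S=39.4823, (K−S)⁺=91.7877, hold=90.6519 ⇒ V=91.7877 exercise | (k=7,j=2): S=54.8102, (K−S)⁺=76.4598, hold=75.3240 ⇒ V=76.4598 exercise | (k=7,j=3): S=76.0888, (K−S)⁺=55.1812, hold=54.0454 ⇒ V=55.1812 exercise | (k=7,j=4): S=105.6282, (K−S)⁺=25.6418, hold=27.5198 ⇒ V=27.5198 continue | (k=7,j=5): S=146.6355, (K−S)⁺=0.0000, hold=6.6687 ⇒ V=6.6687 continue | (k=7,j=6): S=203.5628, (K−S)⁺=0.0000, hold=0.0000 ⇒ V=0.0000 continue | (k=7,j=7): S=282.5906, (K−S)⁺=0.0000, hold=0.0000 ⇒ V=0.0000 continue  boundary S*=76.0888
step 6: (k=6,j=0): S=33.5099, (K−S)⁺=97.7601, hold=96.6244 ⇒ V=97.7601 exercise | (k=6,j=1): S=46.5192, (K−S)⁺=84.7508, hold=83.6151 ⇒ V=84.7508 exercise | (k=6,j=2): S=64.5790, (K−S)⁺=66.6910, hold=65.5552 ⇒ V=66.6910 exercise | (k=6,j=3): S=89.6500, (K−S)⁺=41.6200, hold=41.3882 ⇒ V=41.6200 exercise | (k=6,j=4): S=124.4542, (K−S)⁺=6.8158, hold=17.2445 ⇒ V=17.2445 continue | (k=6,j=5): S=172.7702, (K−S)⁺=0.0000, hold=3.4008 ⇒ V=3.4008 continue | (k=6,j=6): S=239.8436, (K−S)⁺=0.0000, hold=0.0000 ⇒ V=0.0000 continue  boundary S*=89.6500
step 5: (k=5,j=0): S=39.4823, (K−S)⁺=91.7877, hold=90.6519 ⇒ V=91.7877 exercise | (k=5,j=1): S=54.8102, (K−S)⁺=76.4598, hold=75.3240 ⇒ V=76.4598 exercise | (k=5,j=2): S=76.0888, (K−S)⁺=55.1812, hold=54.0454 ⇒ V=55.1812 exercise | (k=5,j=3): S=105.6282, (K−S)⁺=25.6418, hold=29.5261 ⇒ V=29.5261 continue | (k=5,j=4): S=146.6355, (K−S)⁺=0.0000, hold=10.4313 ⇒ V=10.4313 continue | (k=5,j=5): S=203.5628, (K−S)⁺=0.0000, hold=1.7343 ⇒ V=1.7343 continue  boundary S*=76.0888
step 4: (k=4,j=0): S=46.5192, (K−S)⁺=84.7508, hold=83.6151 ⇒ V=84.7508 exercise | (k=4,j=1): S=64.5790, (K−S)⁺=66.6910, hold=65.5552 ⇒ V=66.6910 exercise | (k=4,j=2): S=89.6500, (K−S)⁺=41.6200, hold=42.3540 ⇒ V=42.3540 continue | (k=4,j=3): S=124.4542, (K−S)⁺=6.8158, hold=20.0789 ⇒ V=20.0789 continue | (k=4,j=4): S=172.7702, (K−S)⁺=0.0000, hold=6.1545 ⇒ V=6.1545 continue  boundary S*=64.5790
step 3: (k=3,j=0): S=54.8102, (K−S)⁺=76.4598, hold=75.3240 ⇒ V=76.4598 exercise | (k=3,j=1): S=76.0888, (K−S)⁺=55.1812, hold=54.3988 ⇒ V=55.1812 exercise | (k=3,j=2): S=105.6282, (K−S)⁺=25.6418, hold=31.2648 ⇒ V=31.2648 continue | (k=3,j=3): S=146.6355, (K−S)⁺=0.0000, hold=13.2023 ⇒ V=13.2023 continue  boundary S*=76.0888
step 2: (k=2,j=0): S=64.5790, (K−S)⁺=66.6910, hold=65.5552 ⇒ V=66.6910 exercise | (k=2,j=1): S=89.6500, (K−S)⁺=41.6200, hold=43.1910 ⇒ V=43.1910 continue | (k=2,j=2): S=124.4542, (K−S)⁺=6.8158, hold=22.2995 ⇒ V=22.2995 continue  boundary S*=64.5790
step 1: (k=1,j=0): S=76.0888, (K−S)⁺=55.1812, hold=54.8017 ⇒ V=55.1812 exercise | (k=1,j=1): S=105.6282, (K−S)⁺=25.6418, hold=32.7606 ⇒ V=32.7606 continue  boundary S*=76.0888
step 0: (k=0,j=0): S=89.6500, (K−S)⁺=41.6200, hold=43.9110 ⇒ V=43.9110 continue  boundary S*=-

price = 43.9110
boundary = - 76.0888 64.5790 76.0888 64.5790 76.0888 89.6500 76.0888 89.6500
tree:
43.9110
55.1812 32.7606
66.6910 43.1910 22.2995
76.4598 55.1812 31.2648 13.2023
84.7508 66.6910 42.3540 20.0789 6.1545
91.7877 76.4598 55.1812 29.5261 10.4313 1.7343
97.7601 84.7508 66.6910 41.6200 17.2445 3.4008 0.0000
102.8291 91.7877 76.4598 55.1812 27.5198 6.6687 0.0000 0.0000
107.1313 97.7601 84.7508 66.6910 41.6200 13.0766 0.0000 0.0000 0.0000
110.7828 102.8291 91.7877 76.4598 55.1812 25.6418 0.0000 0.0000 0.0000 0.0000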